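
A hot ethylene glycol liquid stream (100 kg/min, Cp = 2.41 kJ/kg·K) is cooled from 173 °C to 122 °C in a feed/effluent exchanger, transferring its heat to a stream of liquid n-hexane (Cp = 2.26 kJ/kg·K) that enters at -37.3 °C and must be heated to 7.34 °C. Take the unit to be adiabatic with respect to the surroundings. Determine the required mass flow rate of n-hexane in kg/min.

Heat released by hot stream: Q = 100 × 2.41 × (173 − 122) = 12291 kJ/min
Energy balance on cold side (adiabatic exchanger): Q = ṁ_c·Cp_c·(T_c,out − T_c,in)
ṁ_c = 12291 / [2.26 × (7.34 − -37.3)] = 121.83 kg/min

ṁ_c = 122 kg/min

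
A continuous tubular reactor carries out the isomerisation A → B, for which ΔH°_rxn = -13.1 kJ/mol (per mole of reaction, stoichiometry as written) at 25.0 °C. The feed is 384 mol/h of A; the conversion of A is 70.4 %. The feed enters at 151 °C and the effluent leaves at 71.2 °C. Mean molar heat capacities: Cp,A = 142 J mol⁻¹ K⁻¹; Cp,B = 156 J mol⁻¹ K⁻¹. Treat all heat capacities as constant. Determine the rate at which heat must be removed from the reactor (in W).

Q_out = 2140 W

Extent of reaction ξ = 0.704 × 384 = 270.34 mol/h
Reaction term: ξ·ΔH°_rxn = 270.34 × -13.1 = -3541.4 kJ/h
Sensible, feed 151→25 °C: -6870.5 kJ/h
Outlet flows (mol/h): A 113.66, B 270.34
Sensible, products 25→71.2 °C: 2694 kJ/h
Q = ΔH = -7717.9 kJ/h = -2.1439 kW
Heat removed = 2143.9 W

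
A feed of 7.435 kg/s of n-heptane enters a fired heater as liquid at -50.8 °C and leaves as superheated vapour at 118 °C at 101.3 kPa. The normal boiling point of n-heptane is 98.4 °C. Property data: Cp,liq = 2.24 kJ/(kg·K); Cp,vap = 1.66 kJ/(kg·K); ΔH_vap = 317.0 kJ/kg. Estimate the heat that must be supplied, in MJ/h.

liquid -50.8→98.4 °C: 334.21 kJ/kg
vaporisation at 98.4 °C: 317 kJ/kg
vapour 98.4→118 °C: 32.536 kJ/kg
Δh = 334.21 + 317 + 32.536 = 683.74 kJ/kg
Q = ṁ·Δh = 7.435 kg/s × 683.74 kJ/kg = 5083.6 kJ/s
|Q| = 5083.6 kW = 18301 MJ/h

Q = 18300 MJ/h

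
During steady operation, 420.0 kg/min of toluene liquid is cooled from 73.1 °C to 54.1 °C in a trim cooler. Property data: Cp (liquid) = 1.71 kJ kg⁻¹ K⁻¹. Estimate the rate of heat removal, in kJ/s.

Q = ṁ·Cp·ΔT = 420.0 × 1.71 × (54.1 − 73.1) = -13646 kJ/min
Converting: 13646 / 60 s = 227.43 kW

Q_c = 227 kJ/s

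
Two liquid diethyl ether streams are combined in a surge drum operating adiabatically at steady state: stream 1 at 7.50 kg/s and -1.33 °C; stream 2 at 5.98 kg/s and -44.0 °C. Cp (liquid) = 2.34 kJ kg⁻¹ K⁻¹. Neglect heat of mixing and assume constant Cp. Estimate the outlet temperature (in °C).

Energy balance with Q = 0: Σ ṁᵢCp,ᵢ(T_out − Tᵢ) = 0
T_out = Σ ṁᵢCp,ᵢTᵢ / Σ ṁᵢCp,ᵢ
      = -639.04 / 31.543 = -20.259 °C

T_out = -20.3 °C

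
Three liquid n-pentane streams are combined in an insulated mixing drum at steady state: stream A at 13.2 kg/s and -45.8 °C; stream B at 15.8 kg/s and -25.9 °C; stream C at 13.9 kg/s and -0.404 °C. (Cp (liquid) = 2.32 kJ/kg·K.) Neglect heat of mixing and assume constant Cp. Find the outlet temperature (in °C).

T_out = -23.8 °C

Energy balance with Q = 0: Σ ṁᵢCp,ᵢ(T_out − Tᵢ) = 0
T_out = Σ ṁᵢCp,ᵢTᵢ / Σ ṁᵢCp,ᵢ
      = -2365 / 99.528 = -23.762 °C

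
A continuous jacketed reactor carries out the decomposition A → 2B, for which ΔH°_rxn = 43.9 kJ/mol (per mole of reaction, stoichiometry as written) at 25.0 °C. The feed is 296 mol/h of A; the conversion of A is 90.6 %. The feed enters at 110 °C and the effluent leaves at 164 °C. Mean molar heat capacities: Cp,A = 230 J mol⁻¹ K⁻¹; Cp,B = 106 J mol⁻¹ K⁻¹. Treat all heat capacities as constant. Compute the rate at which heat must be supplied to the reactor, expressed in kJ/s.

Q_in = 4.11 kJ/s

Extent of reaction ξ = 0.906 × 296 = 268.18 mol/h
Reaction term: ξ·ΔH°_rxn = 268.18 × 43.9 = 11773 kJ/h
Sensible, feed 110→25 °C: -5786.8 kJ/h
Outlet flows (mol/h): A 27.824, B 536.35
Sensible, products 25→164 °C: 8792.1 kJ/h
Q = ΔH = 14778 kJ/h = 4.1051 kW
Heat supplied = 4.1051 kJ/s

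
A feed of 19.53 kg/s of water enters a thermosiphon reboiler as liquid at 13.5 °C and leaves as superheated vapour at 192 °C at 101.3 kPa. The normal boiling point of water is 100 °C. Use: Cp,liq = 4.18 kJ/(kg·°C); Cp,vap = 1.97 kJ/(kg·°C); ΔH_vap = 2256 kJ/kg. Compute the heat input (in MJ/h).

liquid 13.5→100 °C: 361.57 kJ/kg
vaporisation at 100 °C: 2256 kJ/kg
vapour 100→192 °C: 181.24 kJ/kg
Δh = 361.57 + 2256 + 181.24 = 2798.8 kJ/kg
Q = ṁ·Δh = 19.53 kg/s × 2798.8 kJ/kg = 54661 kJ/s
|Q| = 54661 kW = 196780 MJ/h

Q = 197000 MJ/h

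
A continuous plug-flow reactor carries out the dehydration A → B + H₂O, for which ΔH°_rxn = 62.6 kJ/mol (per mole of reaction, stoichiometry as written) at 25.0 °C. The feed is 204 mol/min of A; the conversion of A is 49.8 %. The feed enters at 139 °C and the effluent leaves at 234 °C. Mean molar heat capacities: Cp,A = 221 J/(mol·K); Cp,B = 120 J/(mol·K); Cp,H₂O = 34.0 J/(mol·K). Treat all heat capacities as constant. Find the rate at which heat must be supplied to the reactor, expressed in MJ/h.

Extent of reaction ξ = 0.498 × 204 = 101.59 mol/min
Reaction term: ξ·ΔH°_rxn = 101.59 × 62.6 = 6359.7 kJ/min
Sensible, feed 139→25 °C: -5139.6 kJ/min
Outlet flows (mol/min): A 102.41, B 101.59, H₂O 101.59
Sensible, products 25→234 °C: 8000 kJ/min
Q = ΔH = 9220 kJ/min = 153.67 kW
Heat supplied = 553.2 MJ/h

Q_in = 553 MJ/h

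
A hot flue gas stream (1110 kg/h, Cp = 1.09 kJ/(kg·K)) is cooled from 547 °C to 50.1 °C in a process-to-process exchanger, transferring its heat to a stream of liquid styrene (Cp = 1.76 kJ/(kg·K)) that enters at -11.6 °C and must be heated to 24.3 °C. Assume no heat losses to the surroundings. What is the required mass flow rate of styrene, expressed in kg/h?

ṁ_c = 9520 kg/h

Heat released by hot stream: Q = 1110 × 1.09 × (547 − 50.1) = 601200 kJ/h
Energy balance on cold side (adiabatic exchanger): Q = ṁ_c·Cp_c·(T_c,out − T_c,in)
ṁ_c = 601200 / [1.76 × (24.3 − -11.6)] = 9515.1 kg/h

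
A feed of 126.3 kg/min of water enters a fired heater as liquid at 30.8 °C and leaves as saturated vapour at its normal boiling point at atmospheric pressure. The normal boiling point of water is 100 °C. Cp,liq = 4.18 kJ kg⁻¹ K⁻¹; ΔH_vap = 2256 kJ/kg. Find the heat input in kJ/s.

Q = 5360 kJ/s

liquid 30.8→100 °C: 289.26 kJ/kg
vaporisation at 100 °C: 2256 kJ/kg
Δh = 289.26 + 2256 = 2545.3 kJ/kg
Q = ṁ·Δh = 126.3 kg/min × 2545.3 kJ/kg = 321470 kJ/min
|Q| = 5357.8 kW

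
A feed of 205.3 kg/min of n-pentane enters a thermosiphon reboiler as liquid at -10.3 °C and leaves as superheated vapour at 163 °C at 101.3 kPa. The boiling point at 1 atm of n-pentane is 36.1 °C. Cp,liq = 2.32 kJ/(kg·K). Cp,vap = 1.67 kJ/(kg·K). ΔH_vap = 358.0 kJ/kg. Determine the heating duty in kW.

liquid -10.3→36.1 °C: 107.65 kJ/kg
vaporisation at 36.1 °C: 358 kJ/kg
vapour 36.1→163 °C: 211.92 kJ/kg
Δh = 107.65 + 358 + 211.92 = 677.57 kJ/kg
Q = ṁ·Δh = 205.3 kg/min × 677.57 kJ/kg = 139110 kJ/min
|Q| = 2318.4 kW

Q = 2320 kW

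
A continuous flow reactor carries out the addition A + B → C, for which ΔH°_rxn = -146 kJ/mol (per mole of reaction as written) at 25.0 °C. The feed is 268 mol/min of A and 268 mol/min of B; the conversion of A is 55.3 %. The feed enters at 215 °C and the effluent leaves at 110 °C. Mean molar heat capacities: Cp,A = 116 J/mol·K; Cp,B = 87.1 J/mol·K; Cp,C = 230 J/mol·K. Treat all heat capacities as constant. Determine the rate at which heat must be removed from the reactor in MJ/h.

Extent of reaction ξ = 0.553 × 268 = 148.2 mol/min
Reaction term: ξ·ΔH°_rxn = 148.2 × -146 = -21638 kJ/min
Sensible, feed 215→25 °C: -10342 kJ/min
Outlet flows (mol/min): A 119.8, B 119.8, C 148.2
Sensible, products 25→110 °C: 4965.5 kJ/min
Q = ΔH = -27014 kJ/min = -450.24 kW
Heat removed = 1620.8 MJ/h

Q_out = 1620 MJ/h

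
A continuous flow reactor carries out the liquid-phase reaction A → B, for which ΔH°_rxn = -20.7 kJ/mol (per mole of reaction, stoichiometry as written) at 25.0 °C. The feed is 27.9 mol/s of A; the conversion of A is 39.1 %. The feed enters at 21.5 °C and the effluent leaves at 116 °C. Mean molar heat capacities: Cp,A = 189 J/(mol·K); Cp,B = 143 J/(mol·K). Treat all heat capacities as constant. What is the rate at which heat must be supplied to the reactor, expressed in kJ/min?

Extent of reaction ξ = 0.391 × 27.9 = 10.909 mol/s
Reaction term: ξ·ΔH°_rxn = 10.909 × -20.7 = -225.81 kJ/s
Sensible, feed 21.5→25 °C: 18.456 kJ/s
Outlet flows (mol/s): A 16.991, B 10.909
Sensible, products 25→116 °C: 434.19 kJ/s
Q = ΔH = 226.83 kJ/s = 226.83 kW
Heat supplied = 13610 kJ/min

Q_in = 13600 kJ/min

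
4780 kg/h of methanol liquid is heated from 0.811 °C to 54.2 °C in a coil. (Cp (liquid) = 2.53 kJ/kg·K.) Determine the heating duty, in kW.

Q = 179 kW

Q = ṁ·Cp·ΔT = 4780 × 2.53 × (54.2 − 0.811) = 645650 kJ/h
Converting: 645650 / 3600 s = 179.35 kW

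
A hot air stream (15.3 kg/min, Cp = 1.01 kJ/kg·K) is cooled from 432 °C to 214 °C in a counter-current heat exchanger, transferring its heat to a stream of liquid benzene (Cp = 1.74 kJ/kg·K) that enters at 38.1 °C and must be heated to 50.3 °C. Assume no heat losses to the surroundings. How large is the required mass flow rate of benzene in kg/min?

ṁ_c = 159 kg/min

Heat released by hot stream: Q = 15.3 × 1.01 × (432 − 214) = 3368.8 kJ/min
Energy balance on cold side (adiabatic exchanger): Q = ṁ_c·Cp_c·(T_c,out − T_c,in)
ṁ_c = 3368.8 / [1.74 × (50.3 − 38.1)] = 158.69 kg/min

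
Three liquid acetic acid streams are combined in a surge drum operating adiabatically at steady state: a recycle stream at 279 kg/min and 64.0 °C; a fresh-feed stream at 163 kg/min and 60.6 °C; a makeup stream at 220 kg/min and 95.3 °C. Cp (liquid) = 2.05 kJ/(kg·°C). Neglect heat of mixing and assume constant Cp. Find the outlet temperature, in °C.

Adiabatic, steady state ⇒ Σ ṁᵢCp,ᵢ(T_out − Tᵢ) = 0
T_out = Σ ṁᵢCp,ᵢTᵢ / Σ ṁᵢCp,ᵢ
      = 99835 / 1357.1 = 73.565 °C

T_out = 73.6 °C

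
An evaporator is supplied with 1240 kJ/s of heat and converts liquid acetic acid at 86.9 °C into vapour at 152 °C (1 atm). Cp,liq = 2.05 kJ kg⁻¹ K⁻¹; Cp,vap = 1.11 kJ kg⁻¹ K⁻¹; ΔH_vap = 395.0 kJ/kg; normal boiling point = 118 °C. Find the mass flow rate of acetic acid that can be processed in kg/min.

ṁ = 150 kg/min

Δh = 2.05×(118−86.9) + 395.0 + 1.11×(152−118) = 496.5 kJ/kg
Q = 1240 kJ/s = 1240 kJ/s = 74400 kJ/min
ṁ = Q/Δh = 74400 / 496.5 = 149.85 kg/min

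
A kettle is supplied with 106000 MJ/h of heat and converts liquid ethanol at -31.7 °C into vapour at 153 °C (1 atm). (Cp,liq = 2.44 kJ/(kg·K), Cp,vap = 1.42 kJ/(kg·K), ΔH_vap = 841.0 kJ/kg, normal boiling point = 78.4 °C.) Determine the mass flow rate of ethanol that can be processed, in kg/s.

Δh = 2.44×(78.4−-31.7) + 841.0 + 1.42×(153−78.4) = 1215.6 kJ/kg
Q = 106000 MJ/h = 29444 kJ/s = 29444 kJ/s
ṁ = Q/Δh = 29444 / 1215.6 = 24.223 kg/s

ṁ = 24.2 kg/s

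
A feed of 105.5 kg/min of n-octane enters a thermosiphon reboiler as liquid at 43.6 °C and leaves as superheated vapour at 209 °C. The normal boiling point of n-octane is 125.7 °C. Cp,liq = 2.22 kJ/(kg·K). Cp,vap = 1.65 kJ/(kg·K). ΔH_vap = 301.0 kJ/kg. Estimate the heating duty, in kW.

Q = 1090 kW

liquid 43.6→125.7 °C: 182.26 kJ/kg
vaporisation at 125.7 °C: 301 kJ/kg
vapour 125.7→209 °C: 137.44 kJ/kg
Δh = 182.26 + 301 + 137.44 = 620.71 kJ/kg
Q = ṁ·Δh = 105.5 kg/min × 620.71 kJ/kg = 65485 kJ/min
|Q| = 1091.4 kW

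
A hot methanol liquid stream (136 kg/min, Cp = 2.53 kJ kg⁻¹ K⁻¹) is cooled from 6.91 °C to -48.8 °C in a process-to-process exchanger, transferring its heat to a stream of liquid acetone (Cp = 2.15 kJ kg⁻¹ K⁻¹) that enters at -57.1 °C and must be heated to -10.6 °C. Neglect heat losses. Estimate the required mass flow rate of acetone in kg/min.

ṁ_c = 192 kg/min

Heat released by hot stream: Q = 136 × 2.53 × (6.91 − -48.8) = 19169 kJ/min
Energy balance on cold side (adiabatic exchanger): Q = ṁ_c·Cp_c·(T_c,out − T_c,in)
ṁ_c = 19169 / [2.15 × (-10.6 − -57.1)] = 191.73 kg/min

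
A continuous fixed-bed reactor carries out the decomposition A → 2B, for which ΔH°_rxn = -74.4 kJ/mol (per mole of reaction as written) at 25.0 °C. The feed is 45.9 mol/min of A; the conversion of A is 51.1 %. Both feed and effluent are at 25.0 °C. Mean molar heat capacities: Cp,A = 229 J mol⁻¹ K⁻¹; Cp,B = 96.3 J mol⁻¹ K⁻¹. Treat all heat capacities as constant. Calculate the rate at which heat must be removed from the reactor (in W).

Q_out = 29100 W

Extent of reaction ξ = 0.511 × 45.9 = 23.455 mol/min
Reaction term: ξ·ΔH°_rxn = 23.455 × -74.4 = -1745 kJ/min
Q = ΔH = -1745 kJ/min = -29.084 kW
Heat removed = 29084 W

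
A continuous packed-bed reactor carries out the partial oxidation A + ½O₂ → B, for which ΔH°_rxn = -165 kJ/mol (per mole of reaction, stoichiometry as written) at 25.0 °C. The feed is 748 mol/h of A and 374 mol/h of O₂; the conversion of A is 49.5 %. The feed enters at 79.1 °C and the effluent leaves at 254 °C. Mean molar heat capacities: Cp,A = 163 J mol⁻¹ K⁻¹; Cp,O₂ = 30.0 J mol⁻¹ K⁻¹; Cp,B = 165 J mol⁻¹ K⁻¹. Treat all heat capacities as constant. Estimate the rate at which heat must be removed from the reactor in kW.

Q_out = 10.8 kW

Extent of reaction ξ = 0.495 × 748 = 370.26 mol/h
Reaction term: ξ·ΔH°_rxn = 370.26 × -165 = -61093 kJ/h
Sensible, feed 79.1→25 °C: -7203.1 kJ/h
Outlet flows (mol/h): A 377.74, O₂ 188.87, B 370.26
Sensible, products 25→254 °C: 29388 kJ/h
Q = ΔH = -38908 kJ/h = -10.808 kW
Heat removed = 10.808 kW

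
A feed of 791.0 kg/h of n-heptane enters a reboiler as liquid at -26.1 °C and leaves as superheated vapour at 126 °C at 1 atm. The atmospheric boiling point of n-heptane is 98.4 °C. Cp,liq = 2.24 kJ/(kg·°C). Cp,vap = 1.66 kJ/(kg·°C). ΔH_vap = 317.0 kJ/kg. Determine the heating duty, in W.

liquid -26.1→98.4 °C: 278.88 kJ/kg
vaporisation at 98.4 °C: 317 kJ/kg
vapour 98.4→126 °C: 45.816 kJ/kg
Δh = 278.88 + 317 + 45.816 = 641.7 kJ/kg
Q = ṁ·Δh = 791.0 kg/h × 641.7 kJ/kg = 507580 kJ/h
|Q| = 140.99 kW = 140990 W

Q = 141000 W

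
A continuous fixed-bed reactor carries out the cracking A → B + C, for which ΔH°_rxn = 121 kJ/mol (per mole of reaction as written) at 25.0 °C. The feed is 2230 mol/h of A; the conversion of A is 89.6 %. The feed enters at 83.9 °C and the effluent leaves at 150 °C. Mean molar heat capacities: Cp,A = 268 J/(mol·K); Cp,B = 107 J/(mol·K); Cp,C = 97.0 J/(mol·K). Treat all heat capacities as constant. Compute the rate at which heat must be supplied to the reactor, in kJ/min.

Extent of reaction ξ = 0.896 × 2230 = 1998.1 mol/h
Reaction term: ξ·ΔH°_rxn = 1998.1 × 121 = 241770 kJ/h
Sensible, feed 83.9→25 °C: -35201 kJ/h
Outlet flows (mol/h): A 231.92, B 1998.1, C 1998.1
Sensible, products 25→150 °C: 58720 kJ/h
Q = ΔH = 265290 kJ/h = 73.691 kW
Heat supplied = 4421.5 kJ/min

Q_in = 4420 kJ/min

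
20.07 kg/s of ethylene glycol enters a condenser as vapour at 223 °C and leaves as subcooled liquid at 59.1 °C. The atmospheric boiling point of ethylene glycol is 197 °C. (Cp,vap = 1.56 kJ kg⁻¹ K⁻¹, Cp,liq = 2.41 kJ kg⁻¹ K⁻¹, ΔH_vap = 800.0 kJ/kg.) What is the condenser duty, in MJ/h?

vapour 223→197 °C: -40.56 kJ/kg
condensation at 197 °C: -800 kJ/kg
liquid 197→59.1 °C: -332.34 kJ/kg
Δh = -40.56 + -800 + -332.34 = -1172.9 kJ/kg
Q = ṁ·Δh = 20.07 kg/s × -1172.9 kJ/kg = -23540 kJ/s
|Q| = 23540 kW = 84744 MJ/h

Q_c = 84700 MJ/h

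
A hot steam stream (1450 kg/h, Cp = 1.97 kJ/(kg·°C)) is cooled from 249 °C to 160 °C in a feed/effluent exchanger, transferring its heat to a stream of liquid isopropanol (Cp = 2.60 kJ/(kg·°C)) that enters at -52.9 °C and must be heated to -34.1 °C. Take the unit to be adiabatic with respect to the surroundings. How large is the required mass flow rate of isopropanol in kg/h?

ṁ_c = 5200 kg/h

Heat released by hot stream: Q = 1450 × 1.97 × (249 − 160) = 254230 kJ/h
Energy balance on cold side (adiabatic exchanger): Q = ṁ_c·Cp_c·(T_c,out − T_c,in)
ṁ_c = 254230 / [2.60 × (-34.1 − -52.9)] = 5201.1 kg/h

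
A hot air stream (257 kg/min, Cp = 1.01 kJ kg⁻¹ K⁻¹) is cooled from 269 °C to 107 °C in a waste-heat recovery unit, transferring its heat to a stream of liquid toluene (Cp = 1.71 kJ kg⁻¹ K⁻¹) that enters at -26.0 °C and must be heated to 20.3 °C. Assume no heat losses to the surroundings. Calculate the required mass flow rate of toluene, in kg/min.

ṁ_c = 531 kg/min

Heat released by hot stream: Q = 257 × 1.01 × (269 − 107) = 42050 kJ/min
Energy balance on cold side (adiabatic exchanger): Q = ṁ_c·Cp_c·(T_c,out − T_c,in)
ṁ_c = 42050 / [1.71 × (20.3 − -26.0)] = 531.12 kg/min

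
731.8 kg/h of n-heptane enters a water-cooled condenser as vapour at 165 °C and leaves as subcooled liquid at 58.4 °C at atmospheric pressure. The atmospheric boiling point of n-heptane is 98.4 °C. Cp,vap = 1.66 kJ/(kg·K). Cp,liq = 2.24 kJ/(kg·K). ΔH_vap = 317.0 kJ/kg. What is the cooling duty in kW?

vapour 165→98.4 °C: -110.56 kJ/kg
condensation at 98.4 °C: -317 kJ/kg
liquid 98.4→58.4 °C: -89.6 kJ/kg
Δh = -110.56 + -317 + -89.6 = -517.16 kJ/kg
Q = ṁ·Δh = 731.8 kg/h × -517.16 kJ/kg = -378450 kJ/h
|Q| = 105.13 kW

Q_c = 105 kW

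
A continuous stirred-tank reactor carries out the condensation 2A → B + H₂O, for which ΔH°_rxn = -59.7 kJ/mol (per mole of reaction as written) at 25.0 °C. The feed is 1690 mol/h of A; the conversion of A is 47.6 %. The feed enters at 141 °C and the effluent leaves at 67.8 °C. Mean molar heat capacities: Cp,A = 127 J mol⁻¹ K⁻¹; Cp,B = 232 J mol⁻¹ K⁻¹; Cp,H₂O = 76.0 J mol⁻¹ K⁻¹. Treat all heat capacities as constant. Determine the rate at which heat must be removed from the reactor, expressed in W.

Extent of reaction ξ = 0.476 × 1690 / 2 = 402.22 mol/h
Reaction term: ξ·ΔH°_rxn = 402.22 × -59.7 = -24013 kJ/h
Sensible, feed 141→25 °C: -24897 kJ/h
Outlet flows (mol/h): A 885.56, B 402.22, H₂O 402.22
Sensible, products 25→67.8 °C: 10116 kJ/h
Q = ΔH = -38794 kJ/h = -10.776 kW
Heat removed = 10776 W

Q_out = 10800 W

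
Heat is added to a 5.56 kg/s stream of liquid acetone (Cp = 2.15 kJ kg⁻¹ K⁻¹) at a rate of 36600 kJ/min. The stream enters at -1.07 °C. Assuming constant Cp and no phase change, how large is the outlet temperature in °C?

Q = 36600 kJ/min = 610 kJ/s
ΔT = Q/(ṁ·Cp) = 610/(5.56×2.15) = 51.029 K
T_out = -1.07 + 51.029 = 49.959 °C

T_out = 50.0 °C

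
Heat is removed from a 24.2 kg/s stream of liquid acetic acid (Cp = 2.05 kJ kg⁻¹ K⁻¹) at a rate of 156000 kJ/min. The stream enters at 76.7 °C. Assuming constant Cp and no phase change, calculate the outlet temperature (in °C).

T_out = 24.3 °C

Q = 156000 kJ/min = 2600 kJ/s
ΔT = Q/(ṁ·Cp) = 2600/(24.2×2.05) = 52.409 K
T_out = 76.7 − 52.409 = 24.291 °C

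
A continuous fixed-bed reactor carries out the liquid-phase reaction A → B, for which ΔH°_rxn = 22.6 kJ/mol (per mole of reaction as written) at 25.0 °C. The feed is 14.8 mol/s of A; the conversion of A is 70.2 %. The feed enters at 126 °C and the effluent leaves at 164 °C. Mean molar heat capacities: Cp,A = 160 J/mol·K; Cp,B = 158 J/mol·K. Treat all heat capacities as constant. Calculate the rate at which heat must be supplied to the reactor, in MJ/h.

Extent of reaction ξ = 0.702 × 14.8 = 10.39 mol/s
Reaction term: ξ·ΔH°_rxn = 10.39 × 22.6 = 234.8 kJ/s
Sensible, feed 126→25 °C: -239.17 kJ/s
Outlet flows (mol/s): A 4.4104, B 10.39
Sensible, products 25→164 °C: 326.26 kJ/s
Q = ΔH = 321.9 kJ/s = 321.9 kW
Heat supplied = 1158.8 MJ/h

Q_in = 1160 MJ/h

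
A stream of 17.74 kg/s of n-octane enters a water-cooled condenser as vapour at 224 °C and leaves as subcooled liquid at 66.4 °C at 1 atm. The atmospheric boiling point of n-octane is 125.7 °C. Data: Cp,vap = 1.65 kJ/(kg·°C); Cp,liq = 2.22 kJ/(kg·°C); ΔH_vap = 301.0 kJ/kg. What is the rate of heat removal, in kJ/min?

Q_c = 633000 kJ/min

vapour 224→125.7 °C: -162.19 kJ/kg
condensation at 125.7 °C: -301 kJ/kg
liquid 125.7→66.4 °C: -131.65 kJ/kg
Δh = -162.19 + -301 + -131.65 = -594.84 kJ/kg
Q = ṁ·Δh = 17.74 kg/s × -594.84 kJ/kg = -10552 kJ/s
|Q| = 10552 kW = 633150 kJ/min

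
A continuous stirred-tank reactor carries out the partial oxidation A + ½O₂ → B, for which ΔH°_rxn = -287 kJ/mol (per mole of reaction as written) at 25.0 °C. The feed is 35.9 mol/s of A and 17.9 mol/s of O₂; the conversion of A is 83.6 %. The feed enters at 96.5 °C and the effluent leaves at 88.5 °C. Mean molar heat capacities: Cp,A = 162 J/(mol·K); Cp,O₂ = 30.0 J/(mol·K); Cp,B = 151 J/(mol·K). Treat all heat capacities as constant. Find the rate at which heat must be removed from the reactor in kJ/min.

Q_out = 523000 kJ/min

Extent of reaction ξ = 0.836 × 35.9 = 30.012 mol/s
Reaction term: ξ·ΔH°_rxn = 30.012 × -287 = -8613.6 kJ/s
Sensible, feed 96.5→25 °C: -454.23 kJ/s
Outlet flows (mol/s): A 5.8876, O₂ 2.8938, B 30.012
Sensible, products 25→88.5 °C: 353.85 kJ/s
Q = ΔH = -8713.9 kJ/s = -8713.9 kW
Heat removed = 522840 kJ/min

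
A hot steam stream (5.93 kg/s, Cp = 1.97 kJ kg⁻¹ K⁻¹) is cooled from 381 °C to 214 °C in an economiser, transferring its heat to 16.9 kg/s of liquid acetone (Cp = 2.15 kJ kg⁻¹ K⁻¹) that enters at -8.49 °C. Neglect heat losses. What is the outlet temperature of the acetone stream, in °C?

Heat released by hot stream: Q = 5.93 × 1.97 × (381 − 214) = 1950.9 kJ/s
Energy balance on cold side (adiabatic exchanger): Q = ṁ_c·Cp_c·(T_c,out − T_c,in)
T_c,out = -8.49 + 1950.9/(16.9 × 2.15) = 45.202 °C

T_c,out = 45.2 °C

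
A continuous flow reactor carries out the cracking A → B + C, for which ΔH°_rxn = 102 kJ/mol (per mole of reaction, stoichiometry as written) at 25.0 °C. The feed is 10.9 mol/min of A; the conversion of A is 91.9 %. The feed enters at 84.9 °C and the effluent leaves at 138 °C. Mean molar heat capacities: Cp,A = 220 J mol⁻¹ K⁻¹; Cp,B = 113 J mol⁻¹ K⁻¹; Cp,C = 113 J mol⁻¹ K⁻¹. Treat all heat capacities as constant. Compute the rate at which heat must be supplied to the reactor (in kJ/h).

Q_in = 69400 kJ/h

Extent of reaction ξ = 0.919 × 10.9 = 10.017 mol/min
Reaction term: ξ·ΔH°_rxn = 10.017 × 102 = 1021.7 kJ/min
Sensible, feed 84.9→25 °C: -143.64 kJ/min
Outlet flows (mol/min): A 0.8829, B 10.017, C 10.017
Sensible, products 25→138 °C: 277.77 kJ/min
Q = ΔH = 1155.9 kJ/min = 19.264 kW
Heat supplied = 69352 kJ/h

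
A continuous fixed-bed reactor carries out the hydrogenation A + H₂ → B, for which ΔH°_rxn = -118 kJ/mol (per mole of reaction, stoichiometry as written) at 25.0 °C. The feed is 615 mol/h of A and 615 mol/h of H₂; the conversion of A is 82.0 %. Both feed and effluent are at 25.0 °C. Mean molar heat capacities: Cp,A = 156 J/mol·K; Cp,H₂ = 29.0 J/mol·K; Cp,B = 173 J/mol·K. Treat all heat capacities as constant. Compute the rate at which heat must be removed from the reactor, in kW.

Extent of reaction ξ = 0.820 × 615 = 504.3 mol/h
Reaction term: ξ·ΔH°_rxn = 504.3 × -118 = -59507 kJ/h
Q = ΔH = -59507 kJ/h = -16.53 kW
Heat removed = 16.53 kW

Q_out = 16.5 kW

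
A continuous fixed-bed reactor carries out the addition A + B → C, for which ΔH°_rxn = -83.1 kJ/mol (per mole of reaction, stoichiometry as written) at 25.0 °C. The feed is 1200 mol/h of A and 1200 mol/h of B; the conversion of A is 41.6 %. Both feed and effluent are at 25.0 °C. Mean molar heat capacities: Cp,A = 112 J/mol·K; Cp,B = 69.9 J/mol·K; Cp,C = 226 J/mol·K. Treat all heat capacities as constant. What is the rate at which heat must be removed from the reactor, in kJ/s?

Q_out = 11.5 kJ/s

Extent of reaction ξ = 0.416 × 1200 = 499.2 mol/h
Reaction term: ξ·ΔH°_rxn = 499.2 × -83.1 = -41484 kJ/h
Q = ΔH = -41484 kJ/h = -11.523 kW
Heat removed = 11.523 kJ/s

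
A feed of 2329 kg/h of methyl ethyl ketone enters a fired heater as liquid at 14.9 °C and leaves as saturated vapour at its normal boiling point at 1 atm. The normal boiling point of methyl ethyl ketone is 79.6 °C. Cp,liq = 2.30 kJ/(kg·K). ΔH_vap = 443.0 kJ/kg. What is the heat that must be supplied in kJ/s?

Q = 383 kJ/s

liquid 14.9→79.6 °C: 148.81 kJ/kg
vaporisation at 79.6 °C: 443 kJ/kg
Δh = 148.81 + 443 = 591.81 kJ/kg
Q = ṁ·Δh = 2329 kg/h × 591.81 kJ/kg = 1.3783e+06 kJ/h
|Q| = 382.87 kW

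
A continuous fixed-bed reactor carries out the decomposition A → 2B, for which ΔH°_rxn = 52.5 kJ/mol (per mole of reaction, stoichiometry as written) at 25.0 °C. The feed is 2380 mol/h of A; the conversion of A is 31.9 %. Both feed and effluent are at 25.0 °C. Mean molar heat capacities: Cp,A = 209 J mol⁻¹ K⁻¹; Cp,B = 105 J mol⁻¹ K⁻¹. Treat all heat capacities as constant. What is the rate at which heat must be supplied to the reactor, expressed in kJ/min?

Extent of reaction ξ = 0.319 × 2380 = 759.22 mol/h
Reaction term: ξ·ΔH°_rxn = 759.22 × 52.5 = 39859 kJ/h
Q = ΔH = 39859 kJ/h = 11.072 kW
Heat supplied = 664.32 kJ/min

Q_in = 664 kJ/min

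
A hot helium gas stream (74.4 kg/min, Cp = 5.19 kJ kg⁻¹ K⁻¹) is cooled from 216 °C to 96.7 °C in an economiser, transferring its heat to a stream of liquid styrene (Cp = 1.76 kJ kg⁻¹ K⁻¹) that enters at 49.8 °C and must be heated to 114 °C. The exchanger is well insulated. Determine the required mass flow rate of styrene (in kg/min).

Heat released by hot stream: Q = 74.4 × 5.19 × (216 − 96.7) = 46066 kJ/min
Energy balance on cold side (adiabatic exchanger): Q = ṁ_c·Cp_c·(T_c,out − T_c,in)
ṁ_c = 46066 / [1.76 × (114 − 49.8)] = 407.69 kg/min

ṁ_c = 408 kg/min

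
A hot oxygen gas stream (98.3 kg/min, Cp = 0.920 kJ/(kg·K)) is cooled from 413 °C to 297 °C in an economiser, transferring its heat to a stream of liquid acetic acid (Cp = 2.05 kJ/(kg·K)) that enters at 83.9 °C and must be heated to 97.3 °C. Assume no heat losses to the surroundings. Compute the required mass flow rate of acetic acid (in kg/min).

Heat released by hot stream: Q = 98.3 × 0.920 × (413 − 297) = 10491 kJ/min
Energy balance on cold side (adiabatic exchanger): Q = ṁ_c·Cp_c·(T_c,out − T_c,in)
ṁ_c = 10491 / [2.05 × (97.3 − 83.9)] = 381.89 kg/min

ṁ_c = 382 kg/min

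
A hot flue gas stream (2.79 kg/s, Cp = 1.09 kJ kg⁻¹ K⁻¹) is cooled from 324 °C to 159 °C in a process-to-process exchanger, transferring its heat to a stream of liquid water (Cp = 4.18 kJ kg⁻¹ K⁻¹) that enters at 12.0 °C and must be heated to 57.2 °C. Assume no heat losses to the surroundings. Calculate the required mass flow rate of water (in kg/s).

Heat released by hot stream: Q = 2.79 × 1.09 × (324 − 159) = 501.78 kJ/s
Energy balance on cold side (adiabatic exchanger): Q = ṁ_c·Cp_c·(T_c,out − T_c,in)
ṁ_c = 501.78 / [4.18 × (57.2 − 12.0)] = 2.6558 kg/s

ṁ_c = 2.66 kg/s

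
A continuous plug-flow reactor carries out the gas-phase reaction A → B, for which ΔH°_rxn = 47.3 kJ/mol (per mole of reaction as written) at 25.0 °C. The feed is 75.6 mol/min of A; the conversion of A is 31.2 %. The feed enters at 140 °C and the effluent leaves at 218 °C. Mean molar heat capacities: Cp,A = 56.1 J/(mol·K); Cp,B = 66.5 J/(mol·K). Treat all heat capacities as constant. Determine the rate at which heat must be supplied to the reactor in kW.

Q_in = 24.9 kW

Extent of reaction ξ = 0.312 × 75.6 = 23.587 mol/min
Reaction term: ξ·ΔH°_rxn = 23.587 × 47.3 = 1115.7 kJ/min
Sensible, feed 140→25 °C: -487.73 kJ/min
Outlet flows (mol/min): A 52.013, B 23.587
Sensible, products 25→218 °C: 865.89 kJ/min
Q = ΔH = 1493.8 kJ/min = 24.897 kW
Heat supplied = 24.897 kW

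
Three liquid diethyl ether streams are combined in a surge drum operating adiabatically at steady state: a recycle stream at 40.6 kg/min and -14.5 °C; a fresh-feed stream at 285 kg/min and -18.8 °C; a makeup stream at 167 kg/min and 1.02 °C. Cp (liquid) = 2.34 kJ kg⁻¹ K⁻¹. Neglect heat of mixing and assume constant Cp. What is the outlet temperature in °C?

T_out = -11.7 °C

Adiabatic, steady state ⇒ Σ ṁᵢCp,ᵢ(T_out − Tᵢ) = 0
T_out = Σ ṁᵢCp,ᵢTᵢ / Σ ṁᵢCp,ᵢ
      = -13517 / 1152.7 = -11.726 °C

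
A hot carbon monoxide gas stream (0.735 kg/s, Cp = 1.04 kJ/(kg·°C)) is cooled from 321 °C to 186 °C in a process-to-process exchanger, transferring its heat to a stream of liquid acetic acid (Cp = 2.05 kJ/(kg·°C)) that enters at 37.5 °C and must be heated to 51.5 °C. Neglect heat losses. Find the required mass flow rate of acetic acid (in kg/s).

Heat released by hot stream: Q = 0.735 × 1.04 × (321 − 186) = 103.19 kJ/s
Energy balance on cold side (adiabatic exchanger): Q = ṁ_c·Cp_c·(T_c,out − T_c,in)
ṁ_c = 103.19 / [2.05 × (51.5 − 37.5)] = 3.5956 kg/s

ṁ_c = 3.60 kg/s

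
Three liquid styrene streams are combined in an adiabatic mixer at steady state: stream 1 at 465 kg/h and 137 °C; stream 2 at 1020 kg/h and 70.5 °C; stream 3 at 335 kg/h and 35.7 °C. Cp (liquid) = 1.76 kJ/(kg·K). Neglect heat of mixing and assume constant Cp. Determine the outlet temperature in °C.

No heat crosses the boundary, so H_out = H_in.
T_out = Σ ṁᵢCp,ᵢTᵢ / Σ ṁᵢCp,ᵢ
      = 259730 / 3203.2 = 81.085 °C

T_out = 81.1 °C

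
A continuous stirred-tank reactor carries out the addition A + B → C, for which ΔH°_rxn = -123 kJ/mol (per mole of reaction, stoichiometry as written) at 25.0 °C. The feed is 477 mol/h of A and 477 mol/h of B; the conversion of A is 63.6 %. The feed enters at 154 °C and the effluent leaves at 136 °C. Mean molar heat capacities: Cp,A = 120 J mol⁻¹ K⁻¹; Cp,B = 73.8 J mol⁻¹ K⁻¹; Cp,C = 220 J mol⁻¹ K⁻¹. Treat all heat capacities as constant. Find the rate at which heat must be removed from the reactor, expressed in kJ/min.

Extent of reaction ξ = 0.636 × 477 = 303.37 mol/h
Reaction term: ξ·ΔH°_rxn = 303.37 × -123 = -37315 kJ/h
Sensible, feed 154→25 °C: -11925 kJ/h
Outlet flows (mol/h): A 173.63, B 173.63, C 303.37
Sensible, products 25→136 °C: 11143 kJ/h
Q = ΔH = -38096 kJ/h = -10.582 kW
Heat removed = 634.94 kJ/min

Q_out = 635 kJ/min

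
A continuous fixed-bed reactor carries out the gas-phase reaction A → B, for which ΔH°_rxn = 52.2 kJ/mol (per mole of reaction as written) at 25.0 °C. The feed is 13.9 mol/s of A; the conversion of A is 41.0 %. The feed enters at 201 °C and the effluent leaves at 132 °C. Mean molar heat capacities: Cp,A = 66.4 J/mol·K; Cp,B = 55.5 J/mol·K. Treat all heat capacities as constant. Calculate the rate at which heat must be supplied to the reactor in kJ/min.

Extent of reaction ξ = 0.410 × 13.9 = 5.699 mol/s
Reaction term: ξ·ΔH°_rxn = 5.699 × 52.2 = 297.49 kJ/s
Sensible, feed 201→25 °C: -162.44 kJ/s
Outlet flows (mol/s): A 8.201, B 5.699
Sensible, products 25→132 °C: 92.11 kJ/s
Q = ΔH = 227.16 kJ/s = 227.16 kW
Heat supplied = 13629 kJ/min

Q_in = 13600 kJ/min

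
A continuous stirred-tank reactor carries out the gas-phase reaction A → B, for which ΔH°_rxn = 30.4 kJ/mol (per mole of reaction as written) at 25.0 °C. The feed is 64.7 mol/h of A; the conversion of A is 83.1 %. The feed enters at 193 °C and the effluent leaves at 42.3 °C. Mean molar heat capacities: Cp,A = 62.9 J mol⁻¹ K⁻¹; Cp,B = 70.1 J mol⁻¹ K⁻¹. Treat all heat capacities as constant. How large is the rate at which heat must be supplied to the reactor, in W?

Q_in = 286 W

Extent of reaction ξ = 0.831 × 64.7 = 53.766 mol/h
Reaction term: ξ·ΔH°_rxn = 53.766 × 30.4 = 1634.5 kJ/h
Sensible, feed 193→25 °C: -683.7 kJ/h
Outlet flows (mol/h): A 10.934, B 53.766
Sensible, products 25→42.3 °C: 77.102 kJ/h
Q = ΔH = 1027.9 kJ/h = 0.28552 kW
Heat supplied = 285.52 W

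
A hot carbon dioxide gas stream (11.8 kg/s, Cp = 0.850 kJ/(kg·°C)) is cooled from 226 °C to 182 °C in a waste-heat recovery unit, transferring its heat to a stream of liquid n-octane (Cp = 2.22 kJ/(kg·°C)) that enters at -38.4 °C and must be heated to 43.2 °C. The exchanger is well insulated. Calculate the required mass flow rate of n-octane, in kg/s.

ṁ_c = 2.44 kg/s

Heat released by hot stream: Q = 11.8 × 0.850 × (226 − 182) = 441.32 kJ/s
Energy balance on cold side (adiabatic exchanger): Q = ṁ_c·Cp_c·(T_c,out − T_c,in)
ṁ_c = 441.32 / [2.22 × (43.2 − -38.4)] = 2.4362 kg/s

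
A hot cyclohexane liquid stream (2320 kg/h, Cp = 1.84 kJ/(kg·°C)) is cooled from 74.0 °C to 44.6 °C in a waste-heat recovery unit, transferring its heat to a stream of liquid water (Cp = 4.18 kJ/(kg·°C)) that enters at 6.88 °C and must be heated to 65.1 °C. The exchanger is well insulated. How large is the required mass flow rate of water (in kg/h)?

ṁ_c = 516 kg/h

Heat released by hot stream: Q = 2320 × 1.84 × (74.0 − 44.6) = 125500 kJ/h
Energy balance on cold side (adiabatic exchanger): Q = ṁ_c·Cp_c·(T_c,out − T_c,in)
ṁ_c = 125500 / [4.18 × (65.1 − 6.88)] = 515.71 kg/h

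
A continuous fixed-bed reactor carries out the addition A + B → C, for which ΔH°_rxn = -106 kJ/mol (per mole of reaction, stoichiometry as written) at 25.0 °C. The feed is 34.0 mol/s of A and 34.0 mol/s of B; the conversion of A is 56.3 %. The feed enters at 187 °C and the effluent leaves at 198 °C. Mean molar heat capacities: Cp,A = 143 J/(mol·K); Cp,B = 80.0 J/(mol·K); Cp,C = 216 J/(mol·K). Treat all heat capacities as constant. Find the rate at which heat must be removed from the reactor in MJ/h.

Q_out = 7090 MJ/h

Extent of reaction ξ = 0.563 × 34.0 = 19.142 mol/s
Reaction term: ξ·ΔH°_rxn = 19.142 × -106 = -2029.1 kJ/s
Sensible, feed 187→25 °C: -1228.3 kJ/s
Outlet flows (mol/s): A 14.858, B 14.858, C 19.142
Sensible, products 25→198 °C: 1288.5 kJ/s
Q = ΔH = -1968.8 kJ/s = -1968.8 kW
Heat removed = 7087.8 MJ/h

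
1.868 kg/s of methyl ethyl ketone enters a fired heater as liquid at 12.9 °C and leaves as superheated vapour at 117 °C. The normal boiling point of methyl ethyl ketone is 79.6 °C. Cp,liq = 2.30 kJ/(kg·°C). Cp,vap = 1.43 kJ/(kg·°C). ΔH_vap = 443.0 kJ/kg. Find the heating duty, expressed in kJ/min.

liquid 12.9→79.6 °C: 153.41 kJ/kg
vaporisation at 79.6 °C: 443 kJ/kg
vapour 79.6→117 °C: 53.482 kJ/kg
Δh = 153.41 + 443 + 53.482 = 649.89 kJ/kg
Q = ṁ·Δh = 1.868 kg/s × 649.89 kJ/kg = 1214 kJ/s
|Q| = 1214 kW = 72840 kJ/min

Q = 72800 kJ/min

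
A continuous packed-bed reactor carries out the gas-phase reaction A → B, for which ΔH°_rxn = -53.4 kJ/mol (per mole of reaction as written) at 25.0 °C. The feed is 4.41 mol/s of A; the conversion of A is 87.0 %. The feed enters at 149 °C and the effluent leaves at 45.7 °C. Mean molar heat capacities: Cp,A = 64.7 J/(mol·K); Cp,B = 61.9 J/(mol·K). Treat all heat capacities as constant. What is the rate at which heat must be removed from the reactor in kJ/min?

Q_out = 14100 kJ/min

Extent of reaction ξ = 0.870 × 4.41 = 3.8367 mol/s
Reaction term: ξ·ΔH°_rxn = 3.8367 × -53.4 = -204.88 kJ/s
Sensible, feed 149→25 °C: -35.381 kJ/s
Outlet flows (mol/s): A 0.5733, B 3.8367
Sensible, products 25→45.7 °C: 5.6839 kJ/s
Q = ΔH = -234.58 kJ/s = -234.58 kW
Heat removed = 14075 kJ/min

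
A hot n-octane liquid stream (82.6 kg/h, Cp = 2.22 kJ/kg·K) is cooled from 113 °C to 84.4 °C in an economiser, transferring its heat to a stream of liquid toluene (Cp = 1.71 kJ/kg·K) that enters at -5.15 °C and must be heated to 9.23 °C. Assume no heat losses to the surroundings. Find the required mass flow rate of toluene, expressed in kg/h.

ṁ_c = 213 kg/h

Heat released by hot stream: Q = 82.6 × 2.22 × (113 − 84.4) = 5244.4 kJ/h
Energy balance on cold side (adiabatic exchanger): Q = ṁ_c·Cp_c·(T_c,out − T_c,in)
ṁ_c = 5244.4 / [1.71 × (9.23 − -5.15)] = 213.28 kg/h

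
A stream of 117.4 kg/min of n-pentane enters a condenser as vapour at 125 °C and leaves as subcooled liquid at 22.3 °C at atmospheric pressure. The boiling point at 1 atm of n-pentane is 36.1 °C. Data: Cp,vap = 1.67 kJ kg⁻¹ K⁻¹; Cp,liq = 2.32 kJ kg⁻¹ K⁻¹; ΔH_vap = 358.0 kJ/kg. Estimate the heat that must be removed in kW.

Q_c = 1050 kW

vapour 125→36.1 °C: -148.46 kJ/kg
condensation at 36.1 °C: -358 kJ/kg
liquid 36.1→22.3 °C: -32.016 kJ/kg
Δh = -148.46 + -358 + -32.016 = -538.48 kJ/kg
Q = ṁ·Δh = 117.4 kg/min × -538.48 kJ/kg = -63217 kJ/min
|Q| = 1053.6 kW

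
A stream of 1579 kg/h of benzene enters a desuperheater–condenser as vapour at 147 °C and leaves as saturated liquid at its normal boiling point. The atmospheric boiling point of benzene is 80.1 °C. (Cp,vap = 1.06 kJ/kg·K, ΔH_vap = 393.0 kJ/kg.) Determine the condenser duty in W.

vapour 147→80.1 °C: -70.914 kJ/kg
condensation at 80.1 °C: -393 kJ/kg
Δh = -70.914 + -393 = -463.91 kJ/kg
Q = ṁ·Δh = 1579 kg/h × -463.91 kJ/kg = -732520 kJ/h
|Q| = 203.48 kW = 203480 W

Q_c = 203000 W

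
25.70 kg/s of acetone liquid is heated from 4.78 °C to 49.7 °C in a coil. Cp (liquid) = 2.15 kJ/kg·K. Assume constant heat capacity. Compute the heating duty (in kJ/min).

Q = 149000 kJ/min

Q = ṁ·Cp·ΔT = 25.70 × 2.15 × (49.7 − 4.78) = 2482.1 kJ/s
Heating duty = 148920 kJ/min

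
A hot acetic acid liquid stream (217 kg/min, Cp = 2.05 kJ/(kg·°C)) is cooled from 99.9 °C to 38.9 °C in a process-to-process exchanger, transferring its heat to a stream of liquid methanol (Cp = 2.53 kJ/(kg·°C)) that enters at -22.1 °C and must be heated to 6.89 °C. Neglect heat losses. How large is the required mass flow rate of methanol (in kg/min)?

Heat released by hot stream: Q = 217 × 2.05 × (99.9 − 38.9) = 27136 kJ/min
Energy balance on cold side (adiabatic exchanger): Q = ṁ_c·Cp_c·(T_c,out − T_c,in)
ṁ_c = 27136 / [2.53 × (6.89 − -22.1)] = 369.98 kg/min

ṁ_c = 370 kg/min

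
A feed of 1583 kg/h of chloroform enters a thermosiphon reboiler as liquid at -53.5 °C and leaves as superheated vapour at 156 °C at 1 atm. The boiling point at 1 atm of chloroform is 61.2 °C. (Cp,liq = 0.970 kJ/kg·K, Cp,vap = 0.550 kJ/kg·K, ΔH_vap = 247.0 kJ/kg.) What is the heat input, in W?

Q = 180000 W

liquid -53.5→61.2 °C: 111.26 kJ/kg
vaporisation at 61.2 °C: 247 kJ/kg
vapour 61.2→156 °C: 52.14 kJ/kg
Δh = 111.26 + 247 + 52.14 = 410.4 kJ/kg
Q = ṁ·Δh = 1583 kg/h × 410.4 kJ/kg = 649660 kJ/h
|Q| = 180.46 kW = 180460 W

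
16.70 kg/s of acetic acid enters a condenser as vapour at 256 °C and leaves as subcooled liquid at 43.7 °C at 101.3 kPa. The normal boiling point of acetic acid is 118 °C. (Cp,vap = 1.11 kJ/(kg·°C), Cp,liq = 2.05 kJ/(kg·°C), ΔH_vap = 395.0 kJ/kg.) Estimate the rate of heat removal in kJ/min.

Q_c = 702000 kJ/min

vapour 256→118 °C: -153.18 kJ/kg
condensation at 118 °C: -395 kJ/kg
liquid 118→43.7 °C: -152.31 kJ/kg
Δh = -153.18 + -395 + -152.31 = -700.5 kJ/kg
Q = ṁ·Δh = 16.70 kg/s × -700.5 kJ/kg = -11698 kJ/s
|Q| = 11698 kW = 701900 kJ/min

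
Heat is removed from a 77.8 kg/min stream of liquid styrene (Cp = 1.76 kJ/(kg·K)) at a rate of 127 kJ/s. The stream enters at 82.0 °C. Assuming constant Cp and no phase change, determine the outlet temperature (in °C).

Q = 127 kJ/s = 7620 kJ/min
ΔT = Q/(ṁ·Cp) = 7620/(77.8×1.76) = 55.65 K
T_out = 82.0 − 55.65 = 26.35 °C

T_out = 26.4 °C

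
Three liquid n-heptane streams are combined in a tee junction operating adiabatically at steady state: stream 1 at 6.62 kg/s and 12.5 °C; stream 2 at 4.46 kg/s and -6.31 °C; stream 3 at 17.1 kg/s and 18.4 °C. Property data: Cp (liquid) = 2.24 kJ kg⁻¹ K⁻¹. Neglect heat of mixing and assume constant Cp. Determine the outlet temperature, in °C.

T_out = 13.1 °C

Adiabatic, steady state ⇒ Σ ṁᵢCp,ᵢ(T_out − Tᵢ) = 0
T_out = Σ ṁᵢCp,ᵢTᵢ / Σ ṁᵢCp,ᵢ
      = 827.11 / 63.123 = 13.103 °C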